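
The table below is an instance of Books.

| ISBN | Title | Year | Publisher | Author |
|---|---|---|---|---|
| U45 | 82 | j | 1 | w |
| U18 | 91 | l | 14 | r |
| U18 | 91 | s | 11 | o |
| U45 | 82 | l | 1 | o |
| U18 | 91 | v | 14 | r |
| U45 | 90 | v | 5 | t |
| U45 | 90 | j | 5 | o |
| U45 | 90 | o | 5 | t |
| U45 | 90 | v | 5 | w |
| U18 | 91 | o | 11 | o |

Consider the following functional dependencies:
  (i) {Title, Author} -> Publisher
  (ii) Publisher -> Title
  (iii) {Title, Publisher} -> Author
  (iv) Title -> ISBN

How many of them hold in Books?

3

(i) {Title, Author} -> Publisher: every LHS value maps to a single RHS value — holds.
(ii) Publisher -> Title: every LHS value maps to a single RHS value — holds.
(iii) {Title, Publisher} -> Author: (Title=82, Publisher=1): 2 rows → Author takes values {w, o} — violation; (Title=90, Publisher=5): 4 rows → Author takes values {t, o, w} — violation — fails.
(iv) Title -> ISBN: every LHS value maps to a single RHS value — holds.
3 of the 4 dependencies hold.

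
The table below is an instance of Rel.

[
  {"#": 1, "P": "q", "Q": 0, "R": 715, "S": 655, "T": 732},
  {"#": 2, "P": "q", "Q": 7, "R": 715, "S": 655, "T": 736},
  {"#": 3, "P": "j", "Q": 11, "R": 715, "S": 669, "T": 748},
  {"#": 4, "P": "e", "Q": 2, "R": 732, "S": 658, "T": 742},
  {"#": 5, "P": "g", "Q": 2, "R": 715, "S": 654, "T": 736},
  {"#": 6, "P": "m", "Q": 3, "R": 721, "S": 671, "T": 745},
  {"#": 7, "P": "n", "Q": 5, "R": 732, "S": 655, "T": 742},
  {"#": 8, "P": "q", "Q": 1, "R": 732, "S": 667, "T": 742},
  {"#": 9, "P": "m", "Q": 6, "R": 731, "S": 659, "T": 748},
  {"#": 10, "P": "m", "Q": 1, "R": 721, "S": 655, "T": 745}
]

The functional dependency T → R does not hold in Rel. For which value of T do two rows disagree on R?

T=732: row 1 → R = 715 ✓
T=736: rows 2, 5 → R = 715, 715 ✓
T=748: rows 3, 9 → R takes values {715, 731} — violation
T=742: rows 4, 7, 8 → R = 732, 732, 732 ✓
T=745: rows 6, 10 → R = 721, 721 ✓
The only T value with inconsistent R is T=748.

748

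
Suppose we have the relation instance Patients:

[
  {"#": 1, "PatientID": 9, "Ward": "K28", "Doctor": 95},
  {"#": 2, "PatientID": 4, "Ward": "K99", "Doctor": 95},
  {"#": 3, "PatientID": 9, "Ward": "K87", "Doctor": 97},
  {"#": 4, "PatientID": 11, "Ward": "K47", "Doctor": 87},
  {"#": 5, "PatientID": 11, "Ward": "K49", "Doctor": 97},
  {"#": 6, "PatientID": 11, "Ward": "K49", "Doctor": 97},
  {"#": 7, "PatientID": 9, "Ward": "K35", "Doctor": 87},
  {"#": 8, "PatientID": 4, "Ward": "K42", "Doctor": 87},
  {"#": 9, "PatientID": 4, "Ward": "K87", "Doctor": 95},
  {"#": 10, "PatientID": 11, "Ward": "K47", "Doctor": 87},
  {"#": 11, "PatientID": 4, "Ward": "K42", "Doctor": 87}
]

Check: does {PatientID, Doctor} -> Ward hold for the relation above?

(PatientID=9, Doctor=95): row 1 → Ward = K28 ✓
(PatientID=4, Doctor=95): rows 2, 9 → Ward takes values {K99, K87} — violation
(PatientID=9, Doctor=97): row 3 → Ward = K87 ✓
(PatientID=11, Doctor=87): rows 4, 10 → Ward = K47, K47 ✓
(PatientID=11, Doctor=97): rows 5, 6 → Ward = K49, K49 ✓
(PatientID=9, Doctor=87): row 7 → Ward = K35 ✓
(PatientID=4, Doctor=87): rows 8, 11 → Ward = K42, K42 ✓
Two rows agree on {PatientID, Doctor} but differ on Ward, so {PatientID, Doctor} -> Ward does not hold.

No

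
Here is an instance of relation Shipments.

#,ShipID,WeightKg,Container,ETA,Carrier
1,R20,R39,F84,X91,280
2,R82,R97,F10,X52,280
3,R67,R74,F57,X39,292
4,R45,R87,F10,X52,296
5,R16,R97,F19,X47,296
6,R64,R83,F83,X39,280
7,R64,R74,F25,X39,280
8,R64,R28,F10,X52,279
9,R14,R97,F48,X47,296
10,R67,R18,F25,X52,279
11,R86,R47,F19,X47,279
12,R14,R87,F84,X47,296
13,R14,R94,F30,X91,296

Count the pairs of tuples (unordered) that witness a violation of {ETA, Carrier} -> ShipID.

3

(ETA=X47, Carrier=296): violating pairs (5,9), (5,12) — 2 pairs.
(ETA=X39, Carrier=280): all 2 rows agree on ShipID — 0 pairs.
(ETA=X52, Carrier=279): violating pairs (8,10) — 1 pair.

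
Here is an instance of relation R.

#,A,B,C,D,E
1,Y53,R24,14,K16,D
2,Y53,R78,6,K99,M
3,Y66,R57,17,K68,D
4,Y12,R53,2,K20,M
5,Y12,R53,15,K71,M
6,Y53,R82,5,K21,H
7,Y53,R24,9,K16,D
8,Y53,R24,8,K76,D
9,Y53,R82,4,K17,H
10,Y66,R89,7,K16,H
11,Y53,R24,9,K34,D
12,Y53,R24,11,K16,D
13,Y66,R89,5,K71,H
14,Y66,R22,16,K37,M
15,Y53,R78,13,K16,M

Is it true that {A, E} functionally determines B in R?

Yes

(A=Y53, E=D): rows 1, 7, 8, 11, 12 → B = R24, R24, R24, R24, R24 ✓
(A=Y53, E=M): rows 2, 15 → B = R78, R78 ✓
(A=Y66, E=D): row 3 → B = R57 ✓
(A=Y12, E=M): rows 4, 5 → B = R53, R53 ✓
(A=Y53, E=H): rows 6, 9 → B = R82, R82 ✓
(A=Y66, E=H): rows 10, 13 → B = R89, R89 ✓
(A=Y66, E=M): row 14 → B = R22 ✓
Every {A, E} value is associated with a single B value, so {A, E} → B holds.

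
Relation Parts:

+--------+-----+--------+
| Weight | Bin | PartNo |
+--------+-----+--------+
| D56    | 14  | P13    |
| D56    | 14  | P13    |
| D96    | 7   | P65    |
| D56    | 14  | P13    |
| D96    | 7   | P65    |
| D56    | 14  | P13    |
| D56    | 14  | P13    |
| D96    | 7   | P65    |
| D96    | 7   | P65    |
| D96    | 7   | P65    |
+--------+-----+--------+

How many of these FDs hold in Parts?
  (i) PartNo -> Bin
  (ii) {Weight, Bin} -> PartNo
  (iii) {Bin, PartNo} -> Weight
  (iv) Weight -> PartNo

4

(i) PartNo -> Bin: every LHS value maps to a single RHS value — holds.
(ii) {Weight, Bin} -> PartNo: every LHS value maps to a single RHS value — holds.
(iii) {Bin, PartNo} -> Weight: every LHS value maps to a single RHS value — holds.
(iv) Weight -> PartNo: every LHS value maps to a single RHS value — holds.
4 of the 4 dependencies hold.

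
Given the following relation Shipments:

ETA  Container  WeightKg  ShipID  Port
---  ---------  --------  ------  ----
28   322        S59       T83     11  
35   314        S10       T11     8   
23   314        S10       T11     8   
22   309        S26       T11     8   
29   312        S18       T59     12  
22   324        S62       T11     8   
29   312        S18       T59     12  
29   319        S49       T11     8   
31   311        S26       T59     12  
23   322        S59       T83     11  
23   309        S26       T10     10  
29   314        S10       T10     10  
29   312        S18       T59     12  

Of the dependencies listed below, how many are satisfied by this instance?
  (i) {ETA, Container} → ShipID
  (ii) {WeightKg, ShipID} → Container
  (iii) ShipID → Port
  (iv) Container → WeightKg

4

(i) {ETA, Container} → ShipID: every LHS value maps to a single RHS value — holds.
(ii) {WeightKg, ShipID} → Container: every LHS value maps to a single RHS value — holds.
(iii) ShipID → Port: every LHS value maps to a single RHS value — holds.
(iv) Container → WeightKg: every LHS value maps to a single RHS value — holds.
4 of the 4 dependencies hold.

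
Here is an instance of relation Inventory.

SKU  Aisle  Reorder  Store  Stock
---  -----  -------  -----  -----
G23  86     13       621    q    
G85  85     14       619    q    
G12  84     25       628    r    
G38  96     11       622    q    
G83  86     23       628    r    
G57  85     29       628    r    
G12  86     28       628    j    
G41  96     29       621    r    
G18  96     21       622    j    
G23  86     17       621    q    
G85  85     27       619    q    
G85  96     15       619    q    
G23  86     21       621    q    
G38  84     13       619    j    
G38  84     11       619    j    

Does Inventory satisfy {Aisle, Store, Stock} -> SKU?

(Aisle=86, Store=621, Stock=q): 3 rows → SKU = G23, G23, G23 ✓
(Aisle=85, Store=619, Stock=q): 2 rows → SKU = G85, G85 ✓
(Aisle=84, Store=628, Stock=r): 1 row → SKU = G12 ✓
(Aisle=96, Store=622, Stock=q): 1 row → SKU = G38 ✓
(Aisle=86, Store=628, Stock=r): 1 row → SKU = G83 ✓
(Aisle=85, Store=628, Stock=r): 1 row → SKU = G57 ✓
(Aisle=86, Store=628, Stock=j): 1 row → SKU = G12 ✓
(Aisle=96, Store=621, Stock=r): 1 row → SKU = G41 ✓
(Aisle=96, Store=622, Stock=j): 1 row → SKU = G18 ✓
(Aisle=96, Store=619, Stock=q): 1 row → SKU = G85 ✓
(Aisle=84, Store=619, Stock=j): 2 rows → SKU = G38, G38 ✓
Every {Aisle, Store, Stock} value is associated with a single SKU value, so {Aisle, Store, Stock} -> SKU holds.

Yes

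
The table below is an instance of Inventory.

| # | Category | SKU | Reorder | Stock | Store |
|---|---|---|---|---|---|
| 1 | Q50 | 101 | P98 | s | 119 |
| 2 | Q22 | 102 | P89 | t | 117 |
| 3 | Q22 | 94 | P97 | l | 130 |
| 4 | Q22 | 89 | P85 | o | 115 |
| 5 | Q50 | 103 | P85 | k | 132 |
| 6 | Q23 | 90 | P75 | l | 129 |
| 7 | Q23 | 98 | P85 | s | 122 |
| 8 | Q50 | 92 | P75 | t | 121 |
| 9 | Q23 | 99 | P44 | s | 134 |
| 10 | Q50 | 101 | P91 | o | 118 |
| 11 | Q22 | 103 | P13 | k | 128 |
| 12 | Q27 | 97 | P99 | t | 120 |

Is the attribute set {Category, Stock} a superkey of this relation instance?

No

Rows 7 and 9 have the same {Category, Stock} value (Category=Q23, Stock=s) but are distinct tuples, so {Category, Stock} does not determine every attribute — not a superkey.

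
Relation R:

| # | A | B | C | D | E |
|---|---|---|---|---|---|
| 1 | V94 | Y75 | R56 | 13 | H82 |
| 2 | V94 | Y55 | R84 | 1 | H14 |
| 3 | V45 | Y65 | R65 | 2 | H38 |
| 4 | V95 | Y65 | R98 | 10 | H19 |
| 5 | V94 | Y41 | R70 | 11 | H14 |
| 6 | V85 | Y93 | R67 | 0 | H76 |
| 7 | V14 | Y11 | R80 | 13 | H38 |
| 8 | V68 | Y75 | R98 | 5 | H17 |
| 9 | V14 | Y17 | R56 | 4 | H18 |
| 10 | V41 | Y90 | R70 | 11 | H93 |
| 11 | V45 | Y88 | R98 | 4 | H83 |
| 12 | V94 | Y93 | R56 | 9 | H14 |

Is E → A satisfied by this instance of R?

No

E=H82: row 1 → A = V94 ✓
E=H14: rows 2, 5, 12 → A = V94, V94, V94 ✓
E=H38: rows 3, 7 → A takes values {V45, V14} — violation
E=H19: row 4 → A = V95 ✓
E=H76: row 6 → A = V85 ✓
E=H17: row 8 → A = V68 ✓
E=H18: row 9 → A = V14 ✓
E=H93: row 10 → A = V41 ✓
E=H83: row 11 → A = V45 ✓
Two rows agree on E but differ on A, so E → A does not hold.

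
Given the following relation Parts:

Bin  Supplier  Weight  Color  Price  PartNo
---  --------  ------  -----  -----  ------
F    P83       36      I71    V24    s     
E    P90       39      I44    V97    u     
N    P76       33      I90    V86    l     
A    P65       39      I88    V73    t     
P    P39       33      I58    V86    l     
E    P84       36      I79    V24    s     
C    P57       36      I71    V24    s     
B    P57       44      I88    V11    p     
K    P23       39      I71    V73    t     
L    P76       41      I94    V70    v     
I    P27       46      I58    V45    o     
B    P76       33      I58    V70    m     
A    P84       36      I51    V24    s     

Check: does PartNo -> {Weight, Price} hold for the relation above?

PartNo=s: 4 rows → {Weight,Price} = (36, V24), (36, V24), (36, V24), (36, V24) ✓
PartNo=u: 1 row → {Weight,Price} = (39, V97) ✓
PartNo=l: 2 rows → {Weight,Price} = (33, V86), (33, V86) ✓
PartNo=t: 2 rows → {Weight,Price} = (39, V73), (39, V73) ✓
PartNo=p: 1 row → {Weight,Price} = (44, V11) ✓
PartNo=v: 1 row → {Weight,Price} = (41, V70) ✓
PartNo=o: 1 row → {Weight,Price} = (46, V45) ✓
PartNo=m: 1 row → {Weight,Price} = (33, V70) ✓
Every PartNo value is associated with a single {Weight, Price} value, so PartNo -> {Weight, Price} holds.

Yes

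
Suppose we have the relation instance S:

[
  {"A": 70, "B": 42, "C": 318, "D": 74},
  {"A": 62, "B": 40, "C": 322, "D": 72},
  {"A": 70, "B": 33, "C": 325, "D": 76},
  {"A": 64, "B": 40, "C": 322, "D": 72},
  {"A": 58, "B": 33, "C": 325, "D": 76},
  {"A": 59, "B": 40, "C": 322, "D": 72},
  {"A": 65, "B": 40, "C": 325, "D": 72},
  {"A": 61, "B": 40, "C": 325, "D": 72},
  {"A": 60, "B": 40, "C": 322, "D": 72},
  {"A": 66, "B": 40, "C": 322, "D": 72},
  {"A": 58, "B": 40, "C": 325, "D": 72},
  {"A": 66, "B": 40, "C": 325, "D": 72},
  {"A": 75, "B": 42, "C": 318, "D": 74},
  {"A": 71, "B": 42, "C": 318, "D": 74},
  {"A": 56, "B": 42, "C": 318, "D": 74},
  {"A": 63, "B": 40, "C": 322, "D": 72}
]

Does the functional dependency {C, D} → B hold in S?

(C=318, D=74): 4 rows → B = 42, 42, 42, 42 ✓
(C=322, D=72): 6 rows → B = 40, 40, 40, 40, 40, 40 ✓
(C=325, D=76): 2 rows → B = 33, 33 ✓
(C=325, D=72): 4 rows → B = 40, 40, 40, 40 ✓
Every {C, D} value is associated with a single B value, so {C, D} → B holds.

Yes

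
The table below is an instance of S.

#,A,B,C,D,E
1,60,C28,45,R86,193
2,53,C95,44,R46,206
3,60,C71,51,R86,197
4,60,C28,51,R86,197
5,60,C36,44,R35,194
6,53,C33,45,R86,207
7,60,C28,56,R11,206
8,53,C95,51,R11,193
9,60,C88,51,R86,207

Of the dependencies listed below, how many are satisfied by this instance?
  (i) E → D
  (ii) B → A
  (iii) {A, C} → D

(i) E → D: E=193: rows 1, 8 → D takes values {R86, R11} — violation; E=206: rows 2, 7 → D takes values {R46, R11} — violation — fails.
(ii) B → A: every LHS value maps to a single RHS value — holds.
(iii) {A, C} → D: every LHS value maps to a single RHS value — holds.
2 of the 3 dependencies hold.

2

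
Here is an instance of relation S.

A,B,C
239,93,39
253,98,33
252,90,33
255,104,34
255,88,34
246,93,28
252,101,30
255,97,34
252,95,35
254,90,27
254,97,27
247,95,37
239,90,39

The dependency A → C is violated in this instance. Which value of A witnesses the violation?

A=239: 2 rows → C = 39, 39 ✓
A=253: 1 row → C = 33 ✓
A=252: 3 rows → C takes values {33, 30, 35} — violation
A=255: 3 rows → C = 34, 34, 34 ✓
A=246: 1 row → C = 28 ✓
A=254: 2 rows → C = 27, 27 ✓
A=247: 1 row → C = 37 ✓
The only A value with inconsistent C is A=252.

252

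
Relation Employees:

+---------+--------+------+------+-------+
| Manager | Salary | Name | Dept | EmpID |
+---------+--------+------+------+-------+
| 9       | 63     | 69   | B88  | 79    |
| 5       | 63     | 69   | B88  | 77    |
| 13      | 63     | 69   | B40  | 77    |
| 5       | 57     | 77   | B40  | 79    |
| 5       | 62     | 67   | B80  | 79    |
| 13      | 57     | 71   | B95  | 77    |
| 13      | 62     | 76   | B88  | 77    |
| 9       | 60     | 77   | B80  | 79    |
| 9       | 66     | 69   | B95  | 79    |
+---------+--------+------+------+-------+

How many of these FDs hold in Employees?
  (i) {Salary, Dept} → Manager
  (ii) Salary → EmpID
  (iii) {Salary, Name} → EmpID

(i) {Salary, Dept} → Manager: (Salary=63, Dept=B88): 2 rows → Manager takes values {9, 5} — violation — fails.
(ii) Salary → EmpID: Salary=63: 3 rows → EmpID takes values {79, 77} — violation; Salary=57: 2 rows → EmpID takes values {79, 77} — violation; Salary=62: 2 rows → EmpID takes values {79, 77} — violation — fails.
(iii) {Salary, Name} → EmpID: (Salary=63, Name=69): 3 rows → EmpID takes values {79, 77} — violation — fails.
None of the 3 dependencies hold.

0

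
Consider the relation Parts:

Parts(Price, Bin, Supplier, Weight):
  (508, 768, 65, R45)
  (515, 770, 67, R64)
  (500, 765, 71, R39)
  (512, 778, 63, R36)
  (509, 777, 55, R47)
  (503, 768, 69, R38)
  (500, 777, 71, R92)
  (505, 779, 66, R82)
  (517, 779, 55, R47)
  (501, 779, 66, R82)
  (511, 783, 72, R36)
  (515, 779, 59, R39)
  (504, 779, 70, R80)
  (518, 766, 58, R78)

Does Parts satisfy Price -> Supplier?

No

Price=508: 1 row → Supplier = 65 ✓
Price=515: 2 rows → Supplier takes values {67, 59} — violation
Price=500: 2 rows → Supplier = 71, 71 ✓
Price=512: 1 row → Supplier = 63 ✓
Price=509: 1 row → Supplier = 55 ✓
Price=503: 1 row → Supplier = 69 ✓
Price=505: 1 row → Supplier = 66 ✓
Price=517: 1 row → Supplier = 55 ✓
Price=501: 1 row → Supplier = 66 ✓
Price=511: 1 row → Supplier = 72 ✓
Price=504: 1 row → Supplier = 70 ✓
Price=518: 1 row → Supplier = 58 ✓
Two rows agree on Price but differ on Supplier, so Price -> Supplier does not hold.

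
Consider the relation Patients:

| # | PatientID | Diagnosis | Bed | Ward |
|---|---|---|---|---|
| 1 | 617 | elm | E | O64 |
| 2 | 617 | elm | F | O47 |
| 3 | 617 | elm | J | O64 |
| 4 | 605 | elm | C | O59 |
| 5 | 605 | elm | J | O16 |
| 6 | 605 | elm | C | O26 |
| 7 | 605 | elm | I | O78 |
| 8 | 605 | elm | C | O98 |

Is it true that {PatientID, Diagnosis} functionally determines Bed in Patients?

No

(PatientID=617, Diagnosis=elm): rows 1, 2, 3 → Bed takes values {E, F, J} — violation
(PatientID=605, Diagnosis=elm): rows 4, 5, 6, 7, 8 → Bed takes values {C, J, I} — violation
Two rows agree on {PatientID, Diagnosis} but differ on Bed, so {PatientID, Diagnosis} -> Bed does not hold.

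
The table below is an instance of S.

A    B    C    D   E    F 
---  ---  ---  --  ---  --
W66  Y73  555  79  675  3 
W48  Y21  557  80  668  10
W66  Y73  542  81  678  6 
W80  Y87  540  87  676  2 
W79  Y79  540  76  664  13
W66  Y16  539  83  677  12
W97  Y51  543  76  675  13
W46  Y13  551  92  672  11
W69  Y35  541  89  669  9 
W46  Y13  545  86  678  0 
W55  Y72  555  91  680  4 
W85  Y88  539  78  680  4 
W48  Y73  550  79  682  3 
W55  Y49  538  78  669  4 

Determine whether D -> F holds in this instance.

Yes

D=79: 2 rows → F = 3, 3 ✓
D=80: 1 row → F = 10 ✓
D=81: 1 row → F = 6 ✓
D=87: 1 row → F = 2 ✓
D=76: 2 rows → F = 13, 13 ✓
D=83: 1 row → F = 12 ✓
D=92: 1 row → F = 11 ✓
D=89: 1 row → F = 9 ✓
D=86: 1 row → F = 0 ✓
D=91: 1 row → F = 4 ✓
D=78: 2 rows → F = 4, 4 ✓
Every D value is associated with a single F value, so D -> F holds.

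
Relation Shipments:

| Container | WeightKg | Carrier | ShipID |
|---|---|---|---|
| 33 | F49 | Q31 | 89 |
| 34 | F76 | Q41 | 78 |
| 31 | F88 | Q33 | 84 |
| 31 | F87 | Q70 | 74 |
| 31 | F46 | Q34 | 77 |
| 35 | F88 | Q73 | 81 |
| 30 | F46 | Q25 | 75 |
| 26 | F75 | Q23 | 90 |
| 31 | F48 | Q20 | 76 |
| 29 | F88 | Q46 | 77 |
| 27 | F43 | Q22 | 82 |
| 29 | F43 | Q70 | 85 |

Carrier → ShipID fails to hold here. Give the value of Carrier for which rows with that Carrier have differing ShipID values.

Q70

Carrier=Q31: 1 row → ShipID = 89 ✓
Carrier=Q41: 1 row → ShipID = 78 ✓
Carrier=Q33: 1 row → ShipID = 84 ✓
Carrier=Q70: 2 rows → ShipID takes values {74, 85} — violation
Carrier=Q34: 1 row → ShipID = 77 ✓
Carrier=Q73: 1 row → ShipID = 81 ✓
Carrier=Q25: 1 row → ShipID = 75 ✓
Carrier=Q23: 1 row → ShipID = 90 ✓
Carrier=Q20: 1 row → ShipID = 76 ✓
Carrier=Q46: 1 row → ShipID = 77 ✓
Carrier=Q22: 1 row → ShipID = 82 ✓
The only Carrier value with inconsistent ShipID is Carrier=Q70.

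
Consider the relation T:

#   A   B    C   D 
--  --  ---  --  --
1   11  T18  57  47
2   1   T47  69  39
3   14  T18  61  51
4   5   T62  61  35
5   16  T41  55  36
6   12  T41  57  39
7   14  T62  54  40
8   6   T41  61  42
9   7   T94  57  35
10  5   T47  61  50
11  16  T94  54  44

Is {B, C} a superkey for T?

Yes

All 11 rows have distinct {B, C} values, so {B, C} → (all attributes) holds and {B, C} is a superkey.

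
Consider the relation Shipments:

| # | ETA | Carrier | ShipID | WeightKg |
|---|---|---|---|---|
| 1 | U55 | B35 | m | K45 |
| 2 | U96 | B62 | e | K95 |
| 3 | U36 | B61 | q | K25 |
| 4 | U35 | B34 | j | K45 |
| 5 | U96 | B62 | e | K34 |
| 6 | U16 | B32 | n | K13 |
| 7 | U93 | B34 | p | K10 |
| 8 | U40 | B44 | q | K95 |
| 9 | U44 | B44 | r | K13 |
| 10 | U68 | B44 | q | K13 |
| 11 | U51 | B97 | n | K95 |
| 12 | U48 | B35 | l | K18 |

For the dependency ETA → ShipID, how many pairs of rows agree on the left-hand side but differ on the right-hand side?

0

ETA=U96: all 2 rows agree on ShipID — 0 pairs.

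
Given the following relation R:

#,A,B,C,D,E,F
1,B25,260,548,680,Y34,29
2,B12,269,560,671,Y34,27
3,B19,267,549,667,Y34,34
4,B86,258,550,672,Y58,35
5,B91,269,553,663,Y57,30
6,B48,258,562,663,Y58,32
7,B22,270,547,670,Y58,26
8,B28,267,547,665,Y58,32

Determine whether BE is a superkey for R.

No

Rows 4 and 6 have the same BE value (B=258, E=Y58) but are distinct tuples, so BE does not determine every attribute — not a superkey.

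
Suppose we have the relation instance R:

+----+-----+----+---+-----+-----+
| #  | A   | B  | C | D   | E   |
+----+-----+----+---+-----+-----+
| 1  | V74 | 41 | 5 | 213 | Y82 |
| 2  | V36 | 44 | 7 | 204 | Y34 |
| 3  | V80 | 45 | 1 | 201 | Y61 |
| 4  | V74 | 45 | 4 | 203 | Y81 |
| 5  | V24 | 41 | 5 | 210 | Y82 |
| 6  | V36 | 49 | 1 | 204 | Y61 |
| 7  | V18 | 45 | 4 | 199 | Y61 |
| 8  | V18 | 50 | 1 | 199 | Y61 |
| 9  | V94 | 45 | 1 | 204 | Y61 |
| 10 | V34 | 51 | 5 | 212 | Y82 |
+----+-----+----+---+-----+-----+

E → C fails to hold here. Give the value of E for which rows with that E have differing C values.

Y61

E=Y82: rows 1, 5, 10 → C = 5, 5, 5 ✓
E=Y34: row 2 → C = 7 ✓
E=Y61: rows 3, 6, 7, 8, 9 → C takes values {1, 4} — violation
E=Y81: row 4 → C = 4 ✓
The only E value with inconsistent C is E=Y61.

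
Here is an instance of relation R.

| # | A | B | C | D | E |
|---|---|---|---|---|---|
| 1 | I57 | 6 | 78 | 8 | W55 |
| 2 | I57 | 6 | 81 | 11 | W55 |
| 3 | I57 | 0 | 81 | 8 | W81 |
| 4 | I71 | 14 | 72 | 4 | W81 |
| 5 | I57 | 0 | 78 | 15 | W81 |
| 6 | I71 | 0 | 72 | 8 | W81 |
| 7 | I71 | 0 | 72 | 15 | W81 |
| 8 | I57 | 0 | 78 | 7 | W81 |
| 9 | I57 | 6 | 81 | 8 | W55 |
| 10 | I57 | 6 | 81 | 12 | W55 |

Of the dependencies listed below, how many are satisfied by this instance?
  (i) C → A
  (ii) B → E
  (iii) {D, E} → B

(i) C → A: every LHS value maps to a single RHS value — holds.
(ii) B → E: every LHS value maps to a single RHS value — holds.
(iii) {D, E} → B: every LHS value maps to a single RHS value — holds.
3 of the 3 dependencies hold.

3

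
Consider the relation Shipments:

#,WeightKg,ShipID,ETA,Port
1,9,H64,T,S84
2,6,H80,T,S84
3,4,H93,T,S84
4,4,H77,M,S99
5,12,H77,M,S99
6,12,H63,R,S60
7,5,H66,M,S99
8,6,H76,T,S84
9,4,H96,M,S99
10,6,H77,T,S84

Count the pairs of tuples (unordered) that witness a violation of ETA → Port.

ETA=T: all 5 rows agree on Port — 0 pairs.
ETA=M: all 4 rows agree on Port — 0 pairs.

0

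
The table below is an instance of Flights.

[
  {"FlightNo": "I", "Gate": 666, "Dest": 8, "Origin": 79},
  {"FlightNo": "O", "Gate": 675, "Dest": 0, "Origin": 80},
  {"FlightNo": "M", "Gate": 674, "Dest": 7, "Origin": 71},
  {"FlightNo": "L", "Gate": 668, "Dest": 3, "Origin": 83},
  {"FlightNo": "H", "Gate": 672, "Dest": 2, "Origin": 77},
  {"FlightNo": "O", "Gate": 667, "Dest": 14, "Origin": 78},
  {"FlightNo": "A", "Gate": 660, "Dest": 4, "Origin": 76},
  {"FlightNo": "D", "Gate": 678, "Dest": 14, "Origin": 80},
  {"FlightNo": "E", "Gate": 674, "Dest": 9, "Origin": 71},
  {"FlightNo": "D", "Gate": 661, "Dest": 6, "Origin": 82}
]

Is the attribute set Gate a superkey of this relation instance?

No

Two distinct rows share Gate=674, so Gate does not determine every attribute — not a superkey.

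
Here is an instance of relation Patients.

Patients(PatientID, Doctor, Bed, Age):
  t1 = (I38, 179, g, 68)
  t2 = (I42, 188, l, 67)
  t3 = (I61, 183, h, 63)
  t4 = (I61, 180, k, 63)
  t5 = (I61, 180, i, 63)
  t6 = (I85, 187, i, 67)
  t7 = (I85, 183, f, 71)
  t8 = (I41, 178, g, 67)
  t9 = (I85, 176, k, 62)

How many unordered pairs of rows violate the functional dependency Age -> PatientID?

Age=67: violating pairs (2,6), (2,8), (6,8) — 3 pairs.
Age=63: all 3 rows agree on PatientID — 0 pairs.

3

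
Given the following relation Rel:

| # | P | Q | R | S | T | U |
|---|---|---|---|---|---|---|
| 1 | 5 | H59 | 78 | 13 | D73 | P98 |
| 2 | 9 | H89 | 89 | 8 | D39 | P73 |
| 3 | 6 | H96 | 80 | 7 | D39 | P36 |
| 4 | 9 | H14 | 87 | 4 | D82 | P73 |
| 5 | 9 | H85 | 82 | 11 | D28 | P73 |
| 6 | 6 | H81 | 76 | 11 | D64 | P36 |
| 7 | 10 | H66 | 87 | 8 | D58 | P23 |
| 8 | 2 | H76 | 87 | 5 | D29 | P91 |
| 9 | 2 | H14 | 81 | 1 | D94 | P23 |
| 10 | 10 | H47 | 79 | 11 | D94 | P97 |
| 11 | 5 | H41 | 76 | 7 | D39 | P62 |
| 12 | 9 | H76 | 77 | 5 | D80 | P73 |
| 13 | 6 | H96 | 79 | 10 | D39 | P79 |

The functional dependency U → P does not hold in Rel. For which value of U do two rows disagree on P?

U=P98: row 1 → P = 5 ✓
U=P73: rows 2, 4, 5, 12 → P = 9, 9, 9, 9 ✓
U=P36: rows 3, 6 → P = 6, 6 ✓
U=P23: rows 7, 9 → P takes values {10, 2} — violation
U=P91: row 8 → P = 2 ✓
U=P97: row 10 → P = 10 ✓
U=P62: row 11 → P = 5 ✓
U=P79: row 13 → P = 6 ✓
The only U value with inconsistent P is U=P23.

P23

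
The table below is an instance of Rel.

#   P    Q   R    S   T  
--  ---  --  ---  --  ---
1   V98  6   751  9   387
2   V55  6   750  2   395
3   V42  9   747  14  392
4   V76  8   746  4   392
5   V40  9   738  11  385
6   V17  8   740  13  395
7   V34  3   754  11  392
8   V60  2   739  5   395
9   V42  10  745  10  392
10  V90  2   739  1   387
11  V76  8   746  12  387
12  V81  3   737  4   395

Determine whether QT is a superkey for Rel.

All 12 rows have distinct QT values, so QT → (all attributes) holds and QT is a superkey.

Yes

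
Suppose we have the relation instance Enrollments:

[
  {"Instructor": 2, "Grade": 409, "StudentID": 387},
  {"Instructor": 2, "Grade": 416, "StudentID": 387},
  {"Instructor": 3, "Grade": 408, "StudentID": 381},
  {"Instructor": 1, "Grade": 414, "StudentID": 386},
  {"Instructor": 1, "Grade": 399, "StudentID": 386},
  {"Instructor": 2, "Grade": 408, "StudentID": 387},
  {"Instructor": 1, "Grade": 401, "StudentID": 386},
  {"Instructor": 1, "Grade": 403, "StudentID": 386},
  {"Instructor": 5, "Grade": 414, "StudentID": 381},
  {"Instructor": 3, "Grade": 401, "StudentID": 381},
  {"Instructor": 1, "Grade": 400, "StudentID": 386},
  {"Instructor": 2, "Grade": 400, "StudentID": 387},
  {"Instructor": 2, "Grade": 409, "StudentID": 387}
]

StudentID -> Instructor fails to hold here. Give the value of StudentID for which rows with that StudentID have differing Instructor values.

StudentID=387: 5 rows → Instructor = 2, 2, 2, 2, 2 ✓
StudentID=381: 3 rows → Instructor takes values {3, 5} — violation
StudentID=386: 5 rows → Instructor = 1, 1, 1, 1, 1 ✓
The only StudentID value with inconsistent Instructor is StudentID=381.

381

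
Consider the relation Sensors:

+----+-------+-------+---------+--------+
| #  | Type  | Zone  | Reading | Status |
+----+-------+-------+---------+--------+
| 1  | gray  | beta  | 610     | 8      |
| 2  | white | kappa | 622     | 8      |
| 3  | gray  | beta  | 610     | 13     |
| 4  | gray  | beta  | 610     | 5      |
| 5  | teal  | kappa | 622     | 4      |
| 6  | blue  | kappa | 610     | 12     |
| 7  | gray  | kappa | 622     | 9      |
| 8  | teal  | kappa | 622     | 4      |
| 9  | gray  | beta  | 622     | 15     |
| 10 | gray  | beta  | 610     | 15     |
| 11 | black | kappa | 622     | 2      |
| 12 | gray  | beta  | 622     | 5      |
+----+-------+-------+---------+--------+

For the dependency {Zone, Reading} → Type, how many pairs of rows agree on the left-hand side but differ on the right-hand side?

(Zone=beta, Reading=610): all 4 rows agree on Type — 0 pairs.
(Zone=kappa, Reading=622): violating pairs (2,5), (2,7), (2,8), (2,11), (5,7), (5,11), (7,8), (7,11), (8,11) — 9 pairs.
(Zone=beta, Reading=622): all 2 rows agree on Type — 0 pairs.

9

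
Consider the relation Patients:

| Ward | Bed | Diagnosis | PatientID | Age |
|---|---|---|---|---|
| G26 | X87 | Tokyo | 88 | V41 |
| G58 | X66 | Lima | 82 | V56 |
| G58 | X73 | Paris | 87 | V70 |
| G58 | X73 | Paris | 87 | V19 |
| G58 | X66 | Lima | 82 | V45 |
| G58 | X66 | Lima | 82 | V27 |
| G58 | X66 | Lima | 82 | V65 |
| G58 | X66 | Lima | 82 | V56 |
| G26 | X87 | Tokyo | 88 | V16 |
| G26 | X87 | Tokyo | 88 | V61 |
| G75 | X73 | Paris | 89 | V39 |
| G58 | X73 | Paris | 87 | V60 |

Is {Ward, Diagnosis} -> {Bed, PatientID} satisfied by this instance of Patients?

Yes

(Ward=G26, Diagnosis=Tokyo): 3 rows → {Bed,PatientID} = (X87, 88), (X87, 88), (X87, 88) ✓
(Ward=G58, Diagnosis=Lima): 5 rows → {Bed,PatientID} = (X66, 82), (X66, 82), (X66, 82), (X66, 82), (X66, 82) ✓
(Ward=G58, Diagnosis=Paris): 3 rows → {Bed,PatientID} = (X73, 87), (X73, 87), (X73, 87) ✓
(Ward=G75, Diagnosis=Paris): 1 row → {Bed,PatientID} = (X73, 89) ✓
Every {Ward, Diagnosis} value is associated with a single {Bed, PatientID} value, so {Ward, Diagnosis} -> {Bed, PatientID} holds.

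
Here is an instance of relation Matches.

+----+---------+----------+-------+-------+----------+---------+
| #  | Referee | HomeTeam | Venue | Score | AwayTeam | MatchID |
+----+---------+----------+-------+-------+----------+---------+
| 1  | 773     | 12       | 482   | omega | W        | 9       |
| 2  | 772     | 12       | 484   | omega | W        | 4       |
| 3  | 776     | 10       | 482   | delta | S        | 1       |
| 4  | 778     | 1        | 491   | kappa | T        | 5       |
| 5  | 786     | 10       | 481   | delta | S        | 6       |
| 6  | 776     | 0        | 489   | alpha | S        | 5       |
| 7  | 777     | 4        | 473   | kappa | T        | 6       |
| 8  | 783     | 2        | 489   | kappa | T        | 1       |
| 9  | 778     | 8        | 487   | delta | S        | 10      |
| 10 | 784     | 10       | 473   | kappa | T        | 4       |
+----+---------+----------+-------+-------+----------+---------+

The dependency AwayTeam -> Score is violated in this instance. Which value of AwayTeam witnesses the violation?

AwayTeam=W: rows 1, 2 → Score = omega, omega ✓
AwayTeam=S: rows 3, 5, 6, 9 → Score takes values {delta, alpha} — violation
AwayTeam=T: rows 4, 7, 8, 10 → Score = kappa, kappa, kappa, kappa ✓
The only AwayTeam value with inconsistent Score is AwayTeam=S.

S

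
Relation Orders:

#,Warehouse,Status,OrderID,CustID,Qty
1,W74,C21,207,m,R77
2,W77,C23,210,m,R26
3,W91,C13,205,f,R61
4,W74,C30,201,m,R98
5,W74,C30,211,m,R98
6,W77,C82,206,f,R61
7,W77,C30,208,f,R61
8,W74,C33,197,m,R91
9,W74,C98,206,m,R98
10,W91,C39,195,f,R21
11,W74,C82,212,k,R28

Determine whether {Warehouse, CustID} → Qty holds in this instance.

(Warehouse=W74, CustID=m): rows 1, 4, 5, 8, 9 → Qty takes values {R77, R98, R91} — violation
(Warehouse=W77, CustID=m): row 2 → Qty = R26 ✓
(Warehouse=W91, CustID=f): rows 3, 10 → Qty takes values {R61, R21} — violation
(Warehouse=W77, CustID=f): rows 6, 7 → Qty = R61, R61 ✓
(Warehouse=W74, CustID=k): row 11 → Qty = R28 ✓
Two rows agree on {Warehouse, CustID} but differ on Qty, so {Warehouse, CustID} → Qty does not hold.

No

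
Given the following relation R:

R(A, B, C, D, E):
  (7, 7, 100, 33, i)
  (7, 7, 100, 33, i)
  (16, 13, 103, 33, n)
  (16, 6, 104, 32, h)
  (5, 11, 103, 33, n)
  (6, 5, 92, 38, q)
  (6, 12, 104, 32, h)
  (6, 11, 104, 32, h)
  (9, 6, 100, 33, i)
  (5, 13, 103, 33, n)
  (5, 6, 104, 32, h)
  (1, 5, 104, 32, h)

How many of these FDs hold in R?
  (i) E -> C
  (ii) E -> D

(i) E -> C: every LHS value maps to a single RHS value — holds.
(ii) E -> D: every LHS value maps to a single RHS value — holds.
2 of the 2 dependencies hold.

2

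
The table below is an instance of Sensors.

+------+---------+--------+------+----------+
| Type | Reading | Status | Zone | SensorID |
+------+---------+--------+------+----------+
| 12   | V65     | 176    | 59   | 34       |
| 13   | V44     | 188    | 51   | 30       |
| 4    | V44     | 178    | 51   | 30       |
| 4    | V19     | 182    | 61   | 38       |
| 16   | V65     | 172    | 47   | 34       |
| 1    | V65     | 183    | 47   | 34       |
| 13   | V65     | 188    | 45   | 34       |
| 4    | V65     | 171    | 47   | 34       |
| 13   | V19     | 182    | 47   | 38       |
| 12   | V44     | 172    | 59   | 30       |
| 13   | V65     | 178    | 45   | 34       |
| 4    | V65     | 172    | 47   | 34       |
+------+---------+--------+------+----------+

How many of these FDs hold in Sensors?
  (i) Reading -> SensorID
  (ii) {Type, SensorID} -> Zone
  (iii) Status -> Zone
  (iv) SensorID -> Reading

(i) Reading -> SensorID: every LHS value maps to a single RHS value — holds.
(ii) {Type, SensorID} -> Zone: every LHS value maps to a single RHS value — holds.
(iii) Status -> Zone: Status=188: 2 rows → Zone takes values {51, 45} — violation; Status=178: 2 rows → Zone takes values {51, 45} — violation; Status=182: 2 rows → Zone takes values {61, 47} — violation; Status=172: 3 rows → Zone takes values {47, 59} — violation — fails.
(iv) SensorID -> Reading: every LHS value maps to a single RHS value — holds.
3 of the 4 dependencies hold.

3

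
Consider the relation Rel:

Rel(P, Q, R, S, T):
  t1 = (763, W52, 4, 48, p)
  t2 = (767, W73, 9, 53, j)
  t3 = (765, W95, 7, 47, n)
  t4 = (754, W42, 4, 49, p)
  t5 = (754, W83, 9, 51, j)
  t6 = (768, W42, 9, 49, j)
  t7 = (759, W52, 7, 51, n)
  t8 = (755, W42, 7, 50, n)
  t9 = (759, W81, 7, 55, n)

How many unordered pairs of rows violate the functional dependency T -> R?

0

T=p: all 2 rows agree on R — 0 pairs.
T=j: all 3 rows agree on R — 0 pairs.
T=n: all 4 rows agree on R — 0 pairs.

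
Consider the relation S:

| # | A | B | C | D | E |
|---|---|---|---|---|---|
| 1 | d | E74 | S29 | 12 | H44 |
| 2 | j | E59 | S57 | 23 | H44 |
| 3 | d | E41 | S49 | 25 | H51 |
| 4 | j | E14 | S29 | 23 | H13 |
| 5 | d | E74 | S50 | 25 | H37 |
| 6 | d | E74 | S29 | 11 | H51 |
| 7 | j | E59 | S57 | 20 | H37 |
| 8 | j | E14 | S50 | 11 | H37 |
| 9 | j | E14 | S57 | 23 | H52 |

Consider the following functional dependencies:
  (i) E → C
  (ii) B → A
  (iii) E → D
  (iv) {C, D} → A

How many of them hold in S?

2

(i) E → C: E=H44: rows 1, 2 → C takes values {S29, S57} — violation; E=H51: rows 3, 6 → C takes values {S49, S29} — violation; E=H37: rows 5, 7, 8 → C takes values {S50, S57} — violation — fails.
(ii) B → A: every LHS value maps to a single RHS value — holds.
(iii) E → D: E=H44: rows 1, 2 → D takes values {12, 23} — violation; E=H51: rows 3, 6 → D takes values {25, 11} — violation; E=H37: rows 5, 7, 8 → D takes values {25, 20, 11} — violation — fails.
(iv) {C, D} → A: every LHS value maps to a single RHS value — holds.
2 of the 4 dependencies hold.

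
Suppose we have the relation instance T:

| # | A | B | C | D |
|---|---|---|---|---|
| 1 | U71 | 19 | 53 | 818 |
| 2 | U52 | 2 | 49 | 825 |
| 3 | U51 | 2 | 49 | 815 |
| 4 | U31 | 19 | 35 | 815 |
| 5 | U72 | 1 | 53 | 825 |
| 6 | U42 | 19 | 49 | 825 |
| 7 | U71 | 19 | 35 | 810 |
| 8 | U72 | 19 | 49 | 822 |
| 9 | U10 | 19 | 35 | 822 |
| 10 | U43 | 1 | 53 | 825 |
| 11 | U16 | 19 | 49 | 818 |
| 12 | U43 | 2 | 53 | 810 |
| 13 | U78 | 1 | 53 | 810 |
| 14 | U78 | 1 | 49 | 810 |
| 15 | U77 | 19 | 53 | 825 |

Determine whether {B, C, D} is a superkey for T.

No

Rows 5 and 10 have the same {B, C, D} value (B=1, C=53, D=825) but are distinct tuples, so {B, C, D} does not determine every attribute — not a superkey.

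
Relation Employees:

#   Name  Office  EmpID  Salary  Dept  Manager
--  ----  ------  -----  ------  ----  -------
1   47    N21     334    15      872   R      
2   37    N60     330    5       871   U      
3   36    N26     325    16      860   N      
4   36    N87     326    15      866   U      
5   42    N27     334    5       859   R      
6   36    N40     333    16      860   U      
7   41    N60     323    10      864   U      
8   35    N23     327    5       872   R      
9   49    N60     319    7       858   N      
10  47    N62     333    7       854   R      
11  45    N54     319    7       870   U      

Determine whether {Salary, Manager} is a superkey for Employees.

No

Rows 5 and 8 have the same {Salary, Manager} value (Salary=5, Manager=R) but are distinct tuples, so {Salary, Manager} does not determine every attribute — not a superkey.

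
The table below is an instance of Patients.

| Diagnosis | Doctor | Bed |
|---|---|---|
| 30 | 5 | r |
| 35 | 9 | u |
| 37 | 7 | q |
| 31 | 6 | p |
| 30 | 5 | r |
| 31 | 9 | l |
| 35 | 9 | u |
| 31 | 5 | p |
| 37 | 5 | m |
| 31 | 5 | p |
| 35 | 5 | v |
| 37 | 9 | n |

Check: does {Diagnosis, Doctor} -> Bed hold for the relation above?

(Diagnosis=30, Doctor=5): 2 rows → Bed = r, r ✓
(Diagnosis=35, Doctor=9): 2 rows → Bed = u, u ✓
(Diagnosis=37, Doctor=7): 1 row → Bed = q ✓
(Diagnosis=31, Doctor=6): 1 row → Bed = p ✓
(Diagnosis=31, Doctor=9): 1 row → Bed = l ✓
(Diagnosis=31, Doctor=5): 2 rows → Bed = p, p ✓
(Diagnosis=37, Doctor=5): 1 row → Bed = m ✓
(Diagnosis=35, Doctor=5): 1 row → Bed = v ✓
(Diagnosis=37, Doctor=9): 1 row → Bed = n ✓
Every {Diagnosis, Doctor} value is associated with a single Bed value, so {Diagnosis, Doctor} -> Bed holds.

Yes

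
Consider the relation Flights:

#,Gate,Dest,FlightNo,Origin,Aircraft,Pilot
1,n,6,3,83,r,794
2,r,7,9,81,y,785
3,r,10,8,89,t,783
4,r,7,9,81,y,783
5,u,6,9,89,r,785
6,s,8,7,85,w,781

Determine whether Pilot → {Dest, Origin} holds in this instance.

No

Pilot=794: row 1 → {Dest,Origin} = (6, 83) ✓
Pilot=785: rows 2, 5 → {Dest,Origin} takes values {(7, 81), (6, 89)} — violation
Pilot=783: rows 3, 4 → {Dest,Origin} takes values {(10, 89), (7, 81)} — violation
Pilot=781: row 6 → {Dest,Origin} = (8, 85) ✓
Two rows agree on Pilot but differ on {Dest, Origin}, so Pilot → {Dest, Origin} does not hold.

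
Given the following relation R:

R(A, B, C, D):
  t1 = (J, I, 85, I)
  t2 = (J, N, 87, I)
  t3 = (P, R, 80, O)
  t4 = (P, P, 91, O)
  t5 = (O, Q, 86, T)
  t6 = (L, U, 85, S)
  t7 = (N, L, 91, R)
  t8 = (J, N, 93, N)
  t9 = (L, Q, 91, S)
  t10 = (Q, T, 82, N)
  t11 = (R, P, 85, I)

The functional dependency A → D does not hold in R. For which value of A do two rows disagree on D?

J

A=J: rows 1, 2, 8 → D takes values {I, N} — violation
A=P: rows 3, 4 → D = O, O ✓
A=O: row 5 → D = T ✓
A=L: rows 6, 9 → D = S, S ✓
A=N: row 7 → D = R ✓
A=Q: row 10 → D = N ✓
A=R: row 11 → D = I ✓
The only A value with inconsistent D is A=J.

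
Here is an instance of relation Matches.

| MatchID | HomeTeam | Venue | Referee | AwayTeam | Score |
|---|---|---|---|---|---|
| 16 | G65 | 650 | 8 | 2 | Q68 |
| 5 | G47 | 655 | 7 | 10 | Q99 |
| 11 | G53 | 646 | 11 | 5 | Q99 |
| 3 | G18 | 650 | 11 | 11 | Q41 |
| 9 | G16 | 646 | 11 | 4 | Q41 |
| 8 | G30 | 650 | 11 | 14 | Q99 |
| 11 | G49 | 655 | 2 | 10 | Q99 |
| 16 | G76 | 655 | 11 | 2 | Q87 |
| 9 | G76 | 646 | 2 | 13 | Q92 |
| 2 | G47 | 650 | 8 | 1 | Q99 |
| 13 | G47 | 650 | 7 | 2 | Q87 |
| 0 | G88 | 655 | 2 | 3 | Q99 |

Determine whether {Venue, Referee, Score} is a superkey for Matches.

No

Two distinct rows share (Venue=655, Referee=2, Score=Q99), so {Venue, Referee, Score} does not determine every attribute — not a superkey.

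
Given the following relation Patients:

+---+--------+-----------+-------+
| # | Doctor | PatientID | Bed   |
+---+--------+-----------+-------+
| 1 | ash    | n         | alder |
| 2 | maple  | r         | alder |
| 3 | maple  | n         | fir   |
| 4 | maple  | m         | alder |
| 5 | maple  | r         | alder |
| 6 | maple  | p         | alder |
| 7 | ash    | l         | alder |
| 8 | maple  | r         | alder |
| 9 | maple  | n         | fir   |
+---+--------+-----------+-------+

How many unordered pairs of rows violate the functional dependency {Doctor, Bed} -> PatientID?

8

(Doctor=ash, Bed=alder): violating pairs (1,7) — 1 pair.
(Doctor=maple, Bed=alder): violating pairs (2,4), (2,6), (4,5), (4,6), (4,8), (5,6), (6,8) — 7 pairs.
(Doctor=maple, Bed=fir): all 2 rows agree on PatientID — 0 pairs.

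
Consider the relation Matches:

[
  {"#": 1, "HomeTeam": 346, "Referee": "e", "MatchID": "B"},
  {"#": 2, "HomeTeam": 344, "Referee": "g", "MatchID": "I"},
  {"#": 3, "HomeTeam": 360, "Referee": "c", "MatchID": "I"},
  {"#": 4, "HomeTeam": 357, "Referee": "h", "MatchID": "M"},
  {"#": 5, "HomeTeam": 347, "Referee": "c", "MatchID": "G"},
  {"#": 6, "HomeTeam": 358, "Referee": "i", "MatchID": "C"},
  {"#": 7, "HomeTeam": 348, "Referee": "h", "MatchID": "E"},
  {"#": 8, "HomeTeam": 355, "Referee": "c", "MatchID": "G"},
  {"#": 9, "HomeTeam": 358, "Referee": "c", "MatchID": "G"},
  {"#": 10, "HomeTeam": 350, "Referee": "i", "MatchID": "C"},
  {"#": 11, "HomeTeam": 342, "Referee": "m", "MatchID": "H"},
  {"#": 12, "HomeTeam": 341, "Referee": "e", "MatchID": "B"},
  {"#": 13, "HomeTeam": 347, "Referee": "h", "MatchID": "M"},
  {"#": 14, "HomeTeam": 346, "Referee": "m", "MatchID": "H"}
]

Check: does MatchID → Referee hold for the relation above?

No

MatchID=B: rows 1, 12 → Referee = e, e ✓
MatchID=I: rows 2, 3 → Referee takes values {g, c} — violation
MatchID=M: rows 4, 13 → Referee = h, h ✓
MatchID=G: rows 5, 8, 9 → Referee = c, c, c ✓
MatchID=C: rows 6, 10 → Referee = i, i ✓
MatchID=E: row 7 → Referee = h ✓
MatchID=H: rows 11, 14 → Referee = m, m ✓
Two rows agree on MatchID but differ on Referee, so MatchID → Referee does not hold.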